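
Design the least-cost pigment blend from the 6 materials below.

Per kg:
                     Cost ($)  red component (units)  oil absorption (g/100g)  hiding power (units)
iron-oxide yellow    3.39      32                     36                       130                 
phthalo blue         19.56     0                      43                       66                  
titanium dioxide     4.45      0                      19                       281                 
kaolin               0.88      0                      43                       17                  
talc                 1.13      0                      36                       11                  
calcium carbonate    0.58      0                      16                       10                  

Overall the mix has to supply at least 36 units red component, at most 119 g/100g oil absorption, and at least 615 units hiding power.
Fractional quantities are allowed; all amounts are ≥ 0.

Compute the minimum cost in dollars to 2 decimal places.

Let x1 = kg of iron-oxide yellow, x2 = kg of phthalo blue, x3 = kg of titanium dioxide, x4 = kg of kaolin, x5 = kg of talc, x6 = kg of calcium carbonate.
Minimise 3.39x1 + 19.56x2 + 4.45x3 + 0.88x4 + 1.13x5 + 0.58x6 with:
  32x1 ≥ 36   (red component)
  36x1 + 43x2 + 19x3 + 43x4 + 36x5 + 16x6 ≤ 119   (oil absorption)
  130x1 + 66x2 + 281x3 + 17x4 + 11x5 + 10x6 ≥ 615   (hiding power)
  x1, x2, x3, x4, x5, x6 ≥ 0.
The minimum-cost mix takes nothing from phthalo blue, kaolin, talc, calcium carbonate — only iron-oxide yellow, titanium dioxide. The red component and hiding power requirements are met with equality.
Solving gives x1 = 1.125, x3 = 1.668.
Objective = 3.39·1.125 + 4.45·1.668 = 11.2364.

$11.24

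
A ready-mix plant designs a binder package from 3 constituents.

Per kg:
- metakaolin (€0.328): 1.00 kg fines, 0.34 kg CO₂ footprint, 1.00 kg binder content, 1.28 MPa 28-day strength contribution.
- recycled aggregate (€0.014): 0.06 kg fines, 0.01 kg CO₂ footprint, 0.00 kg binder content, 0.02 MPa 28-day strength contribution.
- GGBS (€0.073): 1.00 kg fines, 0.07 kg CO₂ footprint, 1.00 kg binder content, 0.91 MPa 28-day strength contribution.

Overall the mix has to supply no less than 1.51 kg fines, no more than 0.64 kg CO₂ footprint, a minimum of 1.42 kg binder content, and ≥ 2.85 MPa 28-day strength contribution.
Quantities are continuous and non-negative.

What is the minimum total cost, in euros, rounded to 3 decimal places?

Let x1 = kg of metakaolin, x2 = kg of recycled aggregate, x3 = kg of GGBS.
min 0.328x1 + 0.014x2 + 0.073x3 s.t.:
  1x1 + 0.06x2 + 1x3 ≥ 1.51   (fines)
  0.34x1 + 0.01x2 + 0.07x3 ≤ 0.64   (CO₂ footprint)
  1x1 + 1x3 ≥ 1.42   (binder content)
  1.28x1 + 0.02x2 + 0.91x3 ≥ 2.85   (28-day strength contribution)
  x1, x2, x3 ≥ 0.
The cheapest feasible vertex uses only GGBS; metakaolin, recycled aggregate are not used. There the 28-day strength contribution constraint is tight.
So GGBS = 3.132 kg.
Objective = 0.073·3.132 = 0.22864.

€0.229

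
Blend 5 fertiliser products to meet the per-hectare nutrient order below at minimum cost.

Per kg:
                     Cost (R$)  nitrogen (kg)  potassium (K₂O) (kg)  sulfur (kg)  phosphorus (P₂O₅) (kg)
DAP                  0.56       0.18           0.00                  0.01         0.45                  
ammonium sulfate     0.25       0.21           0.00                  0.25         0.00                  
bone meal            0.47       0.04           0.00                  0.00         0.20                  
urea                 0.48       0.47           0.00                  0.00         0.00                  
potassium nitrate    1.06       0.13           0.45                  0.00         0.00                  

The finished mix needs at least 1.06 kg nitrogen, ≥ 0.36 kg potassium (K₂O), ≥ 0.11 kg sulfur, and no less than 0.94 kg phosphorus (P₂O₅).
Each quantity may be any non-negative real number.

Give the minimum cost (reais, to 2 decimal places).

R$2.62

Let x1 = kg of DAP, x2 = kg of ammonium sulfate, x3 = kg of bone meal, x4 = kg of urea, x5 = kg of potassium nitrate.
Minimise 0.56x1 + 0.25x2 + 0.47x3 + 0.48x4 + 1.06x5 with:
  0.18x1 + 0.21x2 + 0.04x3 + 0.47x4 + 0.13x5 ≥ 1.06   (nitrogen)
  0.45x5 ≥ 0.36   (potassium (K₂O))
  0.01x1 + 0.25x2 ≥ 0.11   (sulfur)
  0.45x1 + 0.2x3 ≥ 0.94   (phosphorus (P₂O₅))
  x1, x2, x3, x4, x5 ≥ 0.
The minimum-cost mix takes nothing from bone meal — only DAP, ammonium sulfate, urea, potassium nitrate. Binding constraints: nitrogen, potassium (K₂O), sulfur, phosphorus (P₂O₅).
So DAP = 2.089 kg, ammonium sulfate = 0.3564 kg, urea = 1.075 kg, potassium nitrate = 0.8 kg.
Hence cost = 0.56·2.089 + 0.25·0.3564 + 0.48·1.075 + 1.06·0.8 = R$2.6229.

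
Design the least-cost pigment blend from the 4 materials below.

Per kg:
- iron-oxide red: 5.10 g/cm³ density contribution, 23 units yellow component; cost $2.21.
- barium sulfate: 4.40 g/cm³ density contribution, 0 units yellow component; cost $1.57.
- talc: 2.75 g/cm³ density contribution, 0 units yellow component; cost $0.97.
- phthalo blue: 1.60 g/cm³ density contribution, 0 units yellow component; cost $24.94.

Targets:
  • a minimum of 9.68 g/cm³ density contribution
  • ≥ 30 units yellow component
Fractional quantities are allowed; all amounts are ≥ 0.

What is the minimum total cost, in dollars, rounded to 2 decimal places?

Let x1 = kg of iron-oxide red, x2 = kg of barium sulfate, x3 = kg of talc, x4 = kg of phthalo blue.
min 2.21x1 + 1.57x2 + 0.97x3 + 24.94x4 subject to:
  5.1x1 + 4.4x2 + 2.75x3 + 1.6x4 ≥ 9.68   (density contribution)
  23x1 ≥ 30   (yellow component)
  x1, x2, x3, x4 ≥ 0.
The cheapest feasible vertex uses only iron-oxide red, talc; barium sulfate, phthalo blue are not used. Binding constraints: density contribution and yellow component.
So iron-oxide red = 1.304 kg, talc = 1.101 kg.
Cost = 2.21·1.304 + 0.97·1.101 = 3.9498.

$3.95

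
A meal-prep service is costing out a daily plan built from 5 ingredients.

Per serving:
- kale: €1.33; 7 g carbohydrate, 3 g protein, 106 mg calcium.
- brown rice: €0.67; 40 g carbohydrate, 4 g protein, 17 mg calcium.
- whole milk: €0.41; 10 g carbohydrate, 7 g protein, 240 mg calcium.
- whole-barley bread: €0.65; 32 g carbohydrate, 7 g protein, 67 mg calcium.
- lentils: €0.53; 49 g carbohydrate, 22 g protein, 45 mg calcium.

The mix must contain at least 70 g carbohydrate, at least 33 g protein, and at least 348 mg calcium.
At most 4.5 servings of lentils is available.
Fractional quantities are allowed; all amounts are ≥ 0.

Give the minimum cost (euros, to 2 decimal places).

€1.13

Let x1 = servings of kale, x2 = servings of brown rice, x3 = servings of whole milk, x4 = servings of whole-barley bread, x5 = servings of lentils.
min 1.33x1 + 0.67x2 + 0.41x3 + 0.65x4 + 0.53x5 with:
  7x1 + 40x2 + 10x3 + 32x4 + 49x5 ≥ 70   (carbohydrate)
  3x1 + 4x2 + 7x3 + 7x4 + 22x5 ≥ 33   (protein)
  106x1 + 17x2 + 240x3 + 67x4 + 45x5 ≥ 348   (calcium)
  x5 ≤ 4.5
  x1, x2, x3, x4, x5 ≥ 0.
The minimum-cost mix takes nothing from kale, brown rice, whole-barley bread — only whole milk, lentils. There the carbohydrate and calcium constraints are tight.
Solving gives x3 = 1.229, x5 = 1.178.
Hence cost = 0.41·1.229 + 0.53·1.178 = €1.1282.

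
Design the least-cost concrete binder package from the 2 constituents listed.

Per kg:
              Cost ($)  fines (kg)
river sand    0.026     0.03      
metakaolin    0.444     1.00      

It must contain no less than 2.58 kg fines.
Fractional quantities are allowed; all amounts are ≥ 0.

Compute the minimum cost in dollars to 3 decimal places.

This is a linear program. Let x1 = kg of river sand, x2 = kg of metakaolin.
Minimize 0.026x1 + 0.444x2 with:
  0.03x1 + 1x2 ≥ 2.58   (fines)
  x1, x2 ≥ 0.
The cheapest feasible vertex uses only metakaolin; river sand is not used. The fines requirement is met with equality.
Solving gives x2 = 2.58.
Total cost: 0.444·2.58 = 1.14552.

$1.146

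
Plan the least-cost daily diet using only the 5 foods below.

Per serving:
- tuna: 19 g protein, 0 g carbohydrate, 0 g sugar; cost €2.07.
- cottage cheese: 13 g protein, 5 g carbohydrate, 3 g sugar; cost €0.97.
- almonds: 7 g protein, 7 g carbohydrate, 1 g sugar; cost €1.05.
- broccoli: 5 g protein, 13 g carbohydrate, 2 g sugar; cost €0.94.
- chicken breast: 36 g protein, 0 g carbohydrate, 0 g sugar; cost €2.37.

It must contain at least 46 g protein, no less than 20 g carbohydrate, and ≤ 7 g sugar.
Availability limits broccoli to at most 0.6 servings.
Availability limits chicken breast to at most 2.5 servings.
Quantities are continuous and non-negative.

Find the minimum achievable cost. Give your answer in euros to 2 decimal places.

This is a linear program. Let x1 = servings of tuna, x2 = servings of cottage cheese, x3 = servings of almonds, x4 = servings of broccoli, x5 = servings of chicken breast.
Minimise 2.07x1 + 0.97x2 + 1.05x3 + 0.94x4 + 2.37x5 s.t.:
  19x1 + 13x2 + 7x3 + 5x4 + 36x5 ≥ 46   (protein)
  5x2 + 7x3 + 13x4 ≥ 20   (carbohydrate)
  3x2 + 1x3 + 2x4 ≤ 7   (sugar)
  x4 ≤ 0.6
  x5 ≤ 2.5
  x1, x2, x3, x4, x5 ≥ 0.
The cheapest feasible vertex uses only cottage cheese, almonds, broccoli, chicken breast; tuna is not used. Binding constraints: protein, carbohydrate, sugar, the broccoli cap.
Solving gives x2 = 1.775, x3 = 0.475, x4 = 0.6, x5 = 0.4611.
Objective = 0.97·1.775 + 1.05·0.475 + 0.94·0.6 + 2.37·0.4611 = 3.8773.

€3.88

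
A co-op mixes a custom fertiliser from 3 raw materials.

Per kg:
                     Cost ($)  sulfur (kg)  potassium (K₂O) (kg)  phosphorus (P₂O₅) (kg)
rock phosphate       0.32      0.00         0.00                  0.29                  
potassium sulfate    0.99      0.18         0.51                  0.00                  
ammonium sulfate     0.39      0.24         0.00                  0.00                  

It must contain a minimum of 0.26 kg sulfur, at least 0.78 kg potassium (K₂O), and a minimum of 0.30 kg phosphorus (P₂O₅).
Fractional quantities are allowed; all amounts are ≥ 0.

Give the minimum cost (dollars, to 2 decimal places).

$1.85

Set it up as a linear program. Let x1 = kg of rock phosphate, x2 = kg of potassium sulfate, x3 = kg of ammonium sulfate.
Minimise 0.32x1 + 0.99x2 + 0.39x3 s.t.:
  0.18x2 + 0.24x3 ≥ 0.26   (sulfur)
  0.51x2 ≥ 0.78   (potassium (K₂O))
  0.29x1 ≥ 0.3   (phosphorus (P₂O₅))
  x1, x2, x3 ≥ 0.
At the optimum only rock phosphate, potassium sulfate are positive (ammonium sulfate = 0). Binding constraints: potassium (K₂O) and phosphorus (P₂O₅).
So rock phosphate = 1.0345 kg, potassium sulfate = 1.5294 kg.
Total cost: 0.32·1.0345 + 0.99·1.5294 = 1.8451.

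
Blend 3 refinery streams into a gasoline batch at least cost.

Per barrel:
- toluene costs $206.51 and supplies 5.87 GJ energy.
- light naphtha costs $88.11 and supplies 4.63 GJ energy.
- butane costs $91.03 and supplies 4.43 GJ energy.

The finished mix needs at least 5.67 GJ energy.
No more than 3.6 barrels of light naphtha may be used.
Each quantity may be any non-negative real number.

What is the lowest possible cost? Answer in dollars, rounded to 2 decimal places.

Let x1 = barrels of toluene, x2 = barrels of light naphtha, x3 = barrels of butane.
Minimise 206.51x1 + 88.11x2 + 91.03x3 subject to:
  5.87x1 + 4.63x2 + 4.43x3 ≥ 5.67   (energy)
  x2 ≤ 3.6
  x1, x2, x3 ≥ 0.
The minimum-cost mix takes nothing from toluene, butane — only light naphtha. Binding constraint: energy.
That vertex is x2 = 1.2246.
Cost = 88.11·1.2246 = 107.8995.

$107.90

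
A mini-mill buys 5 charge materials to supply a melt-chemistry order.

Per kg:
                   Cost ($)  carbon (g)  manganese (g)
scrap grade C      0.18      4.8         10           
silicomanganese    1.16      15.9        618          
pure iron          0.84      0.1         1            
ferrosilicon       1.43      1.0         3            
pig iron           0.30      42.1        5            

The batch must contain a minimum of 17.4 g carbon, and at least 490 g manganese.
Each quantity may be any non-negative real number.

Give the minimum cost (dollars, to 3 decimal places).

$0.953

Let x1 = kg of scrap grade C, x2 = kg of silicomanganese, x3 = kg of pure iron, x4 = kg of ferrosilicon, x5 = kg of pig iron.
min 0.18x1 + 1.16x2 + 0.84x3 + 1.43x4 + 0.3x5 subject to:
  4.8x1 + 15.9x2 + 0.1x3 + 1x4 + 42.1x5 ≥ 17.4   (carbon)
  10x1 + 618x2 + 1x3 + 3x4 + 5x5 ≥ 490   (manganese)
  x1, x2, x3, x4, x5 ≥ 0.
The optimal basis is {silicomanganese, pig iron}; scrap grade C, pure iron, ferrosilicon drop out. The carbon and manganese requirements are met with equality.
So silicomanganese = 0.792 kg, pig iron = 0.1142 kg.
Cost = 1.16·0.792 + 0.3·0.1142 = 0.95298.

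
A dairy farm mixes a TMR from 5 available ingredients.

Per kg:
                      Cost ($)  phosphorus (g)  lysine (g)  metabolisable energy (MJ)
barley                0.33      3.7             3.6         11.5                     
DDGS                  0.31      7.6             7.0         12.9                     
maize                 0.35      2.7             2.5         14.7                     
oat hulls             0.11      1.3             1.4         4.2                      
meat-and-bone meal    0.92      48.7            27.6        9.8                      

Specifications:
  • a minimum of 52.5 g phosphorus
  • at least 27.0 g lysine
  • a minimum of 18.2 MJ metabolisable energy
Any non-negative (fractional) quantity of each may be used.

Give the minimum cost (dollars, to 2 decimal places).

$1.10

Let x1 = kg of barley, x2 = kg of DDGS, x3 = kg of maize, x4 = kg of oat hulls, x5 = kg of meat-and-bone meal.
Minimize 0.33x1 + 0.31x2 + 0.35x3 + 0.11x4 + 0.92x5 subject to:
  3.7x1 + 7.6x2 + 2.7x3 + 1.3x4 + 48.7x5 ≥ 52.5   (phosphorus)
  3.6x1 + 7x2 + 2.5x3 + 1.4x4 + 27.6x5 ≥ 27   (lysine)
  11.5x1 + 12.9x2 + 14.7x3 + 4.2x4 + 9.8x5 ≥ 18.2   (metabolisable energy)
  x1, x2, x3, x4, x5 ≥ 0.
At the optimum only DDGS, meat-and-bone meal are positive (barley, maize, oat hulls = 0). There the phosphorus and metabolisable energy constraints are tight.
Optimal quantities: DDGS = 0.6715 kg, meat-and-bone meal = 0.9732 kg.
Objective = 0.31·0.6715 + 0.92·0.9732 = 1.1035.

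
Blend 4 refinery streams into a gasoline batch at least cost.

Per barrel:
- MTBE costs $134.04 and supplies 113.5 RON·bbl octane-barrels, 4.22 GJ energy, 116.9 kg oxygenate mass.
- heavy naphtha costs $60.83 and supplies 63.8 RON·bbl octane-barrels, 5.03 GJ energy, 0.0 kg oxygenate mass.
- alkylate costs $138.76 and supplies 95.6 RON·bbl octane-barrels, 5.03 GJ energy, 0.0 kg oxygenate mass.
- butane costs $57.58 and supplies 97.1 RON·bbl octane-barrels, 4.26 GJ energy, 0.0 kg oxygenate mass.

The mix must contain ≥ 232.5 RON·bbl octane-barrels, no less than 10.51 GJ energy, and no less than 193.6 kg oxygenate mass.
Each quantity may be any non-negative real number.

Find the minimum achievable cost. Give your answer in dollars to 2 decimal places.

$264.57

This is a linear program. Let x1 = barrels of MTBE, x2 = barrels of heavy naphtha, x3 = barrels of alkylate, x4 = barrels of butane.
min 134.04x1 + 60.83x2 + 138.76x3 + 57.58x4 with:
  113.5x1 + 63.8x2 + 95.6x3 + 97.1x4 ≥ 232.5   (octane-barrels)
  4.22x1 + 5.03x2 + 5.03x3 + 4.26x4 ≥ 10.51   (energy)
  116.9x1 ≥ 193.6   (oxygenate mass)
  x1, x2, x3, x4 ≥ 0.
The minimum-cost mix takes nothing from alkylate, butane — only MTBE, heavy naphtha. The energy and oxygenate mass requirements are met with equality.
That vertex is x1 = 1.6561, x2 = 0.70004.
Objective = 134.04·1.6561 + 60.83·0.70004 = 264.5671.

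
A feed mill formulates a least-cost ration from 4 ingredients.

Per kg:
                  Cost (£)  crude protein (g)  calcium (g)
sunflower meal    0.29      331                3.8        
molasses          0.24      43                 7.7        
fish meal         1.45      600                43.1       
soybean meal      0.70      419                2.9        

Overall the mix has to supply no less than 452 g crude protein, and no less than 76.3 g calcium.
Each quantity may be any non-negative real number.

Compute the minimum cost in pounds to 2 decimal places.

£2.39

Treat it as an LP. Let x1 = kg of sunflower meal, x2 = kg of molasses, x3 = kg of fish meal, x4 = kg of soybean meal.
Minimize 0.29x1 + 0.24x2 + 1.45x3 + 0.7x4 subject to:
  331x1 + 43x2 + 600x3 + 419x4 ≥ 452   (crude protein)
  3.8x1 + 7.7x2 + 43.1x3 + 2.9x4 ≥ 76.3   (calcium)
  x1, x2, x3, x4 ≥ 0.
The minimum-cost mix takes nothing from sunflower meal, soybean meal — only molasses, fish meal. The crude protein and calcium requirements are met with equality.
Solving gives x2 = 9.505, x3 = 0.07211.
Cost = 0.24·9.505 + 1.45·0.07211 = 2.3858.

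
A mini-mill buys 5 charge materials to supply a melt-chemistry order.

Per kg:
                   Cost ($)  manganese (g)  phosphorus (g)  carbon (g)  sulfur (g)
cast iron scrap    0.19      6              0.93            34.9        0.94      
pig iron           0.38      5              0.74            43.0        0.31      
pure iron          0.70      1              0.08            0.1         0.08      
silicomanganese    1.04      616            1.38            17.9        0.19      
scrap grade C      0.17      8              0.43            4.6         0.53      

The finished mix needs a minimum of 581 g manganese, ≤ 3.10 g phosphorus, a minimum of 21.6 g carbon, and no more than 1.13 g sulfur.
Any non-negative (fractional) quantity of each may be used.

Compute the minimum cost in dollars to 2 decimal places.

This is a linear program. Let x1 = kg of cast iron scrap, x2 = kg of pig iron, x3 = kg of pure iron, x4 = kg of silicomanganese, x5 = kg of scrap grade C.
Minimize 0.19x1 + 0.38x2 + 0.7x3 + 1.04x4 + 0.17x5 s.t.:
  6x1 + 5x2 + 1x3 + 616x4 + 8x5 ≥ 581   (manganese)
  0.93x1 + 0.74x2 + 0.08x3 + 1.38x4 + 0.43x5 ≤ 3.1   (phosphorus)
  34.9x1 + 43x2 + 0.1x3 + 17.9x4 + 4.6x5 ≥ 21.6   (carbon)
  0.94x1 + 0.31x2 + 0.08x3 + 0.19x4 + 0.53x5 ≤ 1.13   (sulfur)
  x1, x2, x3, x4, x5 ≥ 0.
The optimal basis is {cast iron scrap, silicomanganese}; pig iron, pure iron, scrap grade C drop out. The manganese and carbon requirements are met with equality.
That vertex is x1 = 0.1358, x4 = 0.9419.
Objective = 0.19·0.1358 + 1.04·0.9419 = 1.0054.

$1.01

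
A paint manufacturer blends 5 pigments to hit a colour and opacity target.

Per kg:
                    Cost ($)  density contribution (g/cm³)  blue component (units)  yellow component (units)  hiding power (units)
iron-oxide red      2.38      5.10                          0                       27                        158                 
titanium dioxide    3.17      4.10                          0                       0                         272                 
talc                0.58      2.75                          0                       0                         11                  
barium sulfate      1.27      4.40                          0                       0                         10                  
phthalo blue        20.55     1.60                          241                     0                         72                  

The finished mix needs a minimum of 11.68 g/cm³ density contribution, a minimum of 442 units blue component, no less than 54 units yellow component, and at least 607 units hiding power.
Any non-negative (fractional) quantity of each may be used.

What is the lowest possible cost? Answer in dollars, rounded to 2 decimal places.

This is a linear program. Let x1 = kg of iron-oxide red, x2 = kg of titanium dioxide, x3 = kg of talc, x4 = kg of barium sulfate, x5 = kg of phthalo blue.
Minimize 2.38x1 + 3.17x2 + 0.58x3 + 1.27x4 + 20.55x5 s.t.:
  5.1x1 + 4.1x2 + 2.75x3 + 4.4x4 + 1.6x5 ≥ 11.68   (density contribution)
  241x5 ≥ 442   (blue component)
  27x1 ≥ 54   (yellow component)
  158x1 + 272x2 + 11x3 + 10x4 + 72x5 ≥ 607   (hiding power)
  x1, x2, x3, x4, x5 ≥ 0.
The minimum-cost mix takes nothing from talc, barium sulfate — only iron-oxide red, titanium dioxide, phthalo blue. The blue component, yellow component, hiding power requirements are met with equality.
Solving gives x1 = 2, x2 = 0.5844, x5 = 1.834.
Cost = 2.38·2 + 3.17·0.5844 + 20.55·1.834 = 44.3012.

$44.30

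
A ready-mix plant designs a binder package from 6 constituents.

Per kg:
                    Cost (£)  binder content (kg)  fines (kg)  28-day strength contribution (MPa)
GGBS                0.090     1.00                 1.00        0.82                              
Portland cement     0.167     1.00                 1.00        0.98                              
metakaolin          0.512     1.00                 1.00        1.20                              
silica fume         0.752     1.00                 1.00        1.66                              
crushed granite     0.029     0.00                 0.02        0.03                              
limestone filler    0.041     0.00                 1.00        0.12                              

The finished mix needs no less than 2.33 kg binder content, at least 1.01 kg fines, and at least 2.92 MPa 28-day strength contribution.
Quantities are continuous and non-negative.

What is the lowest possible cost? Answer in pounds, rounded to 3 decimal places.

£0.320

Treat it as an LP. Let x1 = kg of GGBS, x2 = kg of Portland cement, x3 = kg of metakaolin, x4 = kg of silica fume, x5 = kg of crushed granite, x6 = kg of limestone filler.
min 0.09x1 + 0.167x2 + 0.512x3 + 0.752x4 + 0.029x5 + 0.041x6 subject to:
  1x1 + 1x2 + 1x3 + 1x4 ≥ 2.33   (binder content)
  1x1 + 1x2 + 1x3 + 1x4 + 0.02x5 + 1x6 ≥ 1.01   (fines)
  0.82x1 + 0.98x2 + 1.2x3 + 1.66x4 + 0.03x5 + 0.12x6 ≥ 2.92   (28-day strength contribution)
  x1, x2, x3, x4, x5, x6 ≥ 0.
The cheapest feasible vertex uses only GGBS; Portland cement, metakaolin, silica fume, crushed granite, limestone filler are not used. The 28-day strength contribution requirement is met with equality.
That vertex is x1 = 3.561.
Objective = 0.09·3.561 = 0.32049.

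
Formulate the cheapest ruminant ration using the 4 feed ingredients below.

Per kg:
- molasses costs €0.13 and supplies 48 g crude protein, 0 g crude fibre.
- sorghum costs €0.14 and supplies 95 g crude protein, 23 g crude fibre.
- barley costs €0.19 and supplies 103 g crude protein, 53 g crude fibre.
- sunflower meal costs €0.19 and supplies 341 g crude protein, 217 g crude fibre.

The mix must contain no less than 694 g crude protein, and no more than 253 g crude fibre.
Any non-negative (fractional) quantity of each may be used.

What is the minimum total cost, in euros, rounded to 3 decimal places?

€0.825

Set it up as a linear program. Let x1 = kg of molasses, x2 = kg of sorghum, x3 = kg of barley, x4 = kg of sunflower meal.
Minimize 0.13x1 + 0.14x2 + 0.19x3 + 0.19x4 with:
  48x1 + 95x2 + 103x3 + 341x4 ≥ 694   (crude protein)
  23x2 + 53x3 + 217x4 ≤ 253   (crude fibre)
  x1, x2, x3, x4 ≥ 0.
The cheapest feasible vertex uses only sorghum, sunflower meal; molasses, barley are not used. There the crude protein and crude fibre constraints are tight.
Solving gives x2 = 5.036, x4 = 0.6321.
Objective = 0.14·5.036 + 0.19·0.6321 = 0.82514.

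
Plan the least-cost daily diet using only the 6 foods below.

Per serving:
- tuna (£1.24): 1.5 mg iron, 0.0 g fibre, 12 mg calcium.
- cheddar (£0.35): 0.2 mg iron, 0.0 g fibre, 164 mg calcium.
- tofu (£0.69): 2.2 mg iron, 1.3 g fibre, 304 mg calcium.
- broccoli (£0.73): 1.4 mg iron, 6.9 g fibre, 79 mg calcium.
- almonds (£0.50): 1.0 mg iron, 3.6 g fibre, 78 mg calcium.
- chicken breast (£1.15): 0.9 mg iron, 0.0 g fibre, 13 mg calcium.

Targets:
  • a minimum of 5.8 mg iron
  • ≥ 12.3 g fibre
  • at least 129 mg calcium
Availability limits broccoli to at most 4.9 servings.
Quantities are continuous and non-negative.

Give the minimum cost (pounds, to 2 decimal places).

£2.24

Let x1 = servings of tuna, x2 = servings of cheddar, x3 = servings of tofu, x4 = servings of broccoli, x5 = servings of almonds, x6 = servings of chicken breast.
min 1.24x1 + 0.35x2 + 0.69x3 + 0.73x4 + 0.5x5 + 1.15x6 s.t.:
  1.5x1 + 0.2x2 + 2.2x3 + 1.4x4 + 1x5 + 0.9x6 ≥ 5.8   (iron)
  1.3x3 + 6.9x4 + 3.6x5 ≥ 12.3   (fibre)
  12x1 + 164x2 + 304x3 + 79x4 + 78x5 + 13x6 ≥ 129   (calcium)
  x4 ≤ 4.9
  x1, x2, x3, x4, x5, x6 ≥ 0.
The optimal basis is {tofu, broccoli}; tuna, cheddar, almonds, chicken breast drop out. The iron and fibre requirements are met with equality.
So tofu = 1.707 servings, broccoli = 1.461 servings.
Hence cost = 0.69·1.707 + 0.73·1.461 = £2.2444.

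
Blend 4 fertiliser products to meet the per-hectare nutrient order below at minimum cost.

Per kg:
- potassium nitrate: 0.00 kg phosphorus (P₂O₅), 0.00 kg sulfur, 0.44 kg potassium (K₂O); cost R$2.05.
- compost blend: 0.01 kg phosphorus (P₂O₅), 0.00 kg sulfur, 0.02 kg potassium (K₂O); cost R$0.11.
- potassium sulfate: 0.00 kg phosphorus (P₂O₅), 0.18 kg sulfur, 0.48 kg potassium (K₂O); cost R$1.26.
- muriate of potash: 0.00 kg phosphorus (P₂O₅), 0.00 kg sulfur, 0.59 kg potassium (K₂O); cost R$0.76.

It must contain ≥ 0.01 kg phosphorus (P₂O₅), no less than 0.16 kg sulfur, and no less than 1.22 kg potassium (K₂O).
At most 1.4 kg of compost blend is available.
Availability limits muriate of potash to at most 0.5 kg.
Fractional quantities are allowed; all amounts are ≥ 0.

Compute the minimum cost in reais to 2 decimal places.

R$2.87

Treat it as an LP. Let x1 = kg of potassium nitrate, x2 = kg of compost blend, x3 = kg of potassium sulfate, x4 = kg of muriate of potash.
min 2.05x1 + 0.11x2 + 1.26x3 + 0.76x4 with:
  0.01x2 ≥ 0.01   (phosphorus (P₂O₅))
  0.18x3 ≥ 0.16   (sulfur)
  0.44x1 + 0.02x2 + 0.48x3 + 0.59x4 ≥ 1.22   (potassium (K₂O))
  x2 ≤ 1.4
  x4 ≤ 0.5
  x1, x2, x3, x4 ≥ 0.
The cheapest feasible vertex uses only compost blend, potassium sulfate, muriate of potash; potassium nitrate is not used. Binding constraints: phosphorus (P₂O₅), potassium (K₂O), the muriate of potash cap.
Optimal quantities: compost blend = 1 kg, potassium sulfate = 1.885 kg, muriate of potash = 0.5 kg.
Objective = 0.11·1 + 1.26·1.885 + 0.76·0.5 = 2.8651.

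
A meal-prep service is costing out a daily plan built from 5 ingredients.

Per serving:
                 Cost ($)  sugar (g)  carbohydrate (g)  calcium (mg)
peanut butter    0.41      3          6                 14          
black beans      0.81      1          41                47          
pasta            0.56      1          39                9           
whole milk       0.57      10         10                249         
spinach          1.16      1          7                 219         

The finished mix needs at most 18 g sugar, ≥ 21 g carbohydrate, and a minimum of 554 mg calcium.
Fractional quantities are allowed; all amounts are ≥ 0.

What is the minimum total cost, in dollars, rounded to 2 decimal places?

Set it up as a linear program. Let x1 = servings of peanut butter, x2 = servings of black beans, x3 = servings of pasta, x4 = servings of whole milk, x5 = servings of spinach.
Minimise 0.41x1 + 0.81x2 + 0.56x3 + 0.57x4 + 1.16x5 subject to:
  3x1 + 1x2 + 1x3 + 10x4 + 1x5 ≤ 18   (sugar)
  6x1 + 41x2 + 39x3 + 10x4 + 7x5 ≥ 21   (carbohydrate)
  14x1 + 47x2 + 9x3 + 249x4 + 219x5 ≥ 554   (calcium)
  x1, x2, x3, x4, x5 ≥ 0.
The cheapest feasible vertex uses only whole milk, spinach; peanut butter, black beans, pasta are not used. The sugar and calcium requirements are met with equality.
That vertex is x4 = 1.745, x5 = 0.5451.
Objective = 0.57·1.745 + 1.16·0.5451 = 1.6270.

$1.63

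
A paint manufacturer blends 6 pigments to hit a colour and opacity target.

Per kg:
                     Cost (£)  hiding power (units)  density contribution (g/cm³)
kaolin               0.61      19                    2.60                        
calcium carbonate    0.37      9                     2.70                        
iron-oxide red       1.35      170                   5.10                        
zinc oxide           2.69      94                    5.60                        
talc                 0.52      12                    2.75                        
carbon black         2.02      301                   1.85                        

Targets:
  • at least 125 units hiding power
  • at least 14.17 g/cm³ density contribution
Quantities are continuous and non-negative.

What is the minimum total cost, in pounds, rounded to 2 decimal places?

£2.27

Set it up as a linear program. Let x1 = kg of kaolin, x2 = kg of calcium carbonate, x3 = kg of iron-oxide red, x4 = kg of zinc oxide, x5 = kg of talc, x6 = kg of carbon black.
min 0.61x1 + 0.37x2 + 1.35x3 + 2.69x4 + 0.52x5 + 2.02x6 s.t.:
  19x1 + 9x2 + 170x3 + 94x4 + 12x5 + 301x6 ≥ 125   (hiding power)
  2.6x1 + 2.7x2 + 5.1x3 + 5.6x4 + 2.75x5 + 1.85x6 ≥ 14.17   (density contribution)
  x1, x2, x3, x4, x5, x6 ≥ 0.
At the optimum only calcium carbonate, iron-oxide red are positive (kaolin, zinc oxide, talc, carbon black = 0). There the hiding power and density contribution constraints are tight.
Optimal quantities: calcium carbonate = 4.288 kg, iron-oxide red = 0.5083 kg.
Objective = 0.37·4.288 + 1.35·0.5083 = 2.2728.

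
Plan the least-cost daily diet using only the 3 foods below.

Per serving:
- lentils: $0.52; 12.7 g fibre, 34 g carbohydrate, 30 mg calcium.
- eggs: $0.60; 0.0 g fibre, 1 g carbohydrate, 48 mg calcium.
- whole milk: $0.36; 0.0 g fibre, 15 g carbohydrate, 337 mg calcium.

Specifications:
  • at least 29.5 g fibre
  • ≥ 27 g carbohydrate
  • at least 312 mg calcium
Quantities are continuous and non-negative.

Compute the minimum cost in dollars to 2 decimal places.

$1.47

Treat it as an LP. Let x1 = servings of lentils, x2 = servings of eggs, x3 = servings of whole milk.
min 0.52x1 + 0.6x2 + 0.36x3 with:
  12.7x1 ≥ 29.5   (fibre)
  34x1 + 1x2 + 15x3 ≥ 27   (carbohydrate)
  30x1 + 48x2 + 337x3 ≥ 312   (calcium)
  x1, x2, x3 ≥ 0.
The cheapest feasible vertex uses only lentils, whole milk; eggs is not used. There the fibre and calcium constraints are tight.
So lentils = 2.323 servings, whole milk = 0.719 servings.
Hence cost = 0.52·2.323 + 0.36·0.719 = $1.4668.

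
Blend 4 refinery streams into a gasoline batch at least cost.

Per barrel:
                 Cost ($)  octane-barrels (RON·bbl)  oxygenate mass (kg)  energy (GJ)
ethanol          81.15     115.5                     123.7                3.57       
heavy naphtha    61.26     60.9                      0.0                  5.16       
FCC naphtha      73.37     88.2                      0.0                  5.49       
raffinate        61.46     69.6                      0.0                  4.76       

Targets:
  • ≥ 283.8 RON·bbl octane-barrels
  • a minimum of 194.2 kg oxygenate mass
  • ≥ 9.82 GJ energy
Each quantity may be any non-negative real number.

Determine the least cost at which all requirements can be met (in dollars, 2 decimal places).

Let x1 = barrels of ethanol, x2 = barrels of heavy naphtha, x3 = barrels of FCC naphtha, x4 = barrels of raffinate.
min 81.15x1 + 61.26x2 + 73.37x3 + 61.46x4 s.t.:
  115.5x1 + 60.9x2 + 88.2x3 + 69.6x4 ≥ 283.8   (octane-barrels)
  123.7x1 ≥ 194.2   (oxygenate mass)
  3.57x1 + 5.16x2 + 5.49x3 + 4.76x4 ≥ 9.82   (energy)
  x1, x2, x3, x4 ≥ 0.
The minimum-cost mix takes nothing from heavy naphtha, raffinate — only ethanol, FCC naphtha. There the octane-barrels and energy constraints are tight.
That vertex is x1 = 2.1676, x3 = 0.37919.
Total cost: 81.15·2.1676 + 73.37·0.37919 = 203.7219.

$203.72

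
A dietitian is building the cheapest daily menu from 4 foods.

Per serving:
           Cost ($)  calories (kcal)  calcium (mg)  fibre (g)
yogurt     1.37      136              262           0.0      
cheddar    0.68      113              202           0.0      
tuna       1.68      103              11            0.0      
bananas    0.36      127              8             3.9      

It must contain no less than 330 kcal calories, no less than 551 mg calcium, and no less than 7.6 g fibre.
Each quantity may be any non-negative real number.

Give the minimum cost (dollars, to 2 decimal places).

Set it up as a linear program. Let x1 = servings of yogurt, x2 = servings of cheddar, x3 = servings of tuna, x4 = servings of bananas.
min 1.37x1 + 0.68x2 + 1.68x3 + 0.36x4 subject to:
  136x1 + 113x2 + 103x3 + 127x4 ≥ 330   (calories)
  262x1 + 202x2 + 11x3 + 8x4 ≥ 551   (calcium)
  3.9x4 ≥ 7.6   (fibre)
  x1, x2, x3, x4 ≥ 0.
At the optimum only cheddar, bananas are positive (yogurt, tuna = 0). The calcium and fibre requirements are met with equality.
So cheddar = 2.651 servings, bananas = 1.949 servings.
Total cost: 0.68·2.651 + 0.36·1.949 = 2.5043.

$2.50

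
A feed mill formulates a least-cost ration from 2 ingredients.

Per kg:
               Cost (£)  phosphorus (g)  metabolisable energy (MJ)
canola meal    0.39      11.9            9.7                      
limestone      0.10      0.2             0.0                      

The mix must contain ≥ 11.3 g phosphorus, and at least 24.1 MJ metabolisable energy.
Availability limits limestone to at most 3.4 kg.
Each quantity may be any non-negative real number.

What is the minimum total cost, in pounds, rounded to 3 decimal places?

Let x1 = kg of canola meal, x2 = kg of limestone.
Minimise 0.39x1 + 0.1x2 s.t.:
  11.9x1 + 0.2x2 ≥ 11.3   (phosphorus)
  9.7x1 ≥ 24.1   (metabolisable energy)
  x2 ≤ 3.4
  x1, x2 ≥ 0.
The optimal basis is {canola meal}; limestone drops out. Binding constraint: metabolisable energy.
Optimal quantities: canola meal = 2.485 kg.
Total cost: 0.39·2.485 = 0.96915.

£0.969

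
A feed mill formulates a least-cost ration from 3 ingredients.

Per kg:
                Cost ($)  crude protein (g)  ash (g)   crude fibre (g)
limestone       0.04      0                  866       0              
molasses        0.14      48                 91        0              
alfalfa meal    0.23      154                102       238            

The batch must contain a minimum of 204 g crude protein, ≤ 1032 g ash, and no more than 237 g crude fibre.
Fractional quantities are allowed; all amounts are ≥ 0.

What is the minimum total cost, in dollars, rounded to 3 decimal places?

$0.377

Let x1 = kg of limestone, x2 = kg of molasses, x3 = kg of alfalfa meal.
min 0.04x1 + 0.14x2 + 0.23x3 s.t.:
  48x2 + 154x3 ≥ 204   (crude protein)
  866x1 + 91x2 + 102x3 ≤ 1032   (ash)
  238x3 ≤ 237   (crude fibre)
  x1, x2, x3 ≥ 0.
The optimal basis is {molasses, alfalfa meal}; limestone drops out. Binding constraints: crude protein and crude fibre.
So molasses = 1.055 kg, alfalfa meal = 0.9958 kg.
Objective = 0.14·1.055 + 0.23·0.9958 = 0.37673.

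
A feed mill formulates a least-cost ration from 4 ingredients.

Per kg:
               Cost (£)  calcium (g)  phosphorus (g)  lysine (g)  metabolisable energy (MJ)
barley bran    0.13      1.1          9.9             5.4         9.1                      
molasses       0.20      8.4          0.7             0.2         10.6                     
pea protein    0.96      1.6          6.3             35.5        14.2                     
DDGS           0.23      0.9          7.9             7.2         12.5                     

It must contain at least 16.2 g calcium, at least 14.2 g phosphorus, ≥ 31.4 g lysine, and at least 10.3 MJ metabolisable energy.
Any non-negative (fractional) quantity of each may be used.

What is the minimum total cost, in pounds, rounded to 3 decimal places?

This is a linear program. Let x1 = kg of barley bran, x2 = kg of molasses, x3 = kg of pea protein, x4 = kg of DDGS.
min 0.13x1 + 0.2x2 + 0.96x3 + 0.23x4 subject to:
  1.1x1 + 8.4x2 + 1.6x3 + 0.9x4 ≥ 16.2   (calcium)
  9.9x1 + 0.7x2 + 6.3x3 + 7.9x4 ≥ 14.2   (phosphorus)
  5.4x1 + 0.2x2 + 35.5x3 + 7.2x4 ≥ 31.4   (lysine)
  9.1x1 + 10.6x2 + 14.2x3 + 12.5x4 ≥ 10.3   (metabolisable energy)
  x1, x2, x3, x4 ≥ 0.
The minimum-cost mix takes nothing from pea protein, DDGS — only barley bran, molasses. Binding constraints: calcium and lysine.
So barley bran = 5.771 kg, molasses = 1.173 kg.
Total cost: 0.13·5.771 + 0.2·1.173 = 0.98483.

£0.985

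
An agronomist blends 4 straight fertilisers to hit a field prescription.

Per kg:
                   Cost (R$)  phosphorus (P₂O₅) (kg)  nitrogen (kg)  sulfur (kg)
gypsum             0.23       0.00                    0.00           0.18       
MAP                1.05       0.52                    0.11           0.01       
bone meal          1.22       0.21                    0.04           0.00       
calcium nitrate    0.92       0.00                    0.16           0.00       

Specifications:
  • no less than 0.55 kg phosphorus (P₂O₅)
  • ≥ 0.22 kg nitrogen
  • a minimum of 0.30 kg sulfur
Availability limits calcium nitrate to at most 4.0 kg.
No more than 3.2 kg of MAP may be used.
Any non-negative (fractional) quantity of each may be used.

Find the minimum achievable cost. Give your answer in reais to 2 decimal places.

R$2.08

Let x1 = kg of gypsum, x2 = kg of MAP, x3 = kg of bone meal, x4 = kg of calcium nitrate.
Minimize 0.23x1 + 1.05x2 + 1.22x3 + 0.92x4 with:
  0.52x2 + 0.21x3 ≥ 0.55   (phosphorus (P₂O₅))
  0.11x2 + 0.04x3 + 0.16x4 ≥ 0.22   (nitrogen)
  0.18x1 + 0.01x2 ≥ 0.3   (sulfur)
  x4 ≤ 4
  x2 ≤ 3.2
  x1, x2, x3, x4 ≥ 0.
The optimal basis is {gypsum, MAP, calcium nitrate}; bone meal drops out. Binding constraints: phosphorus (P₂O₅), nitrogen, sulfur.
So gypsum = 1.608 kg, MAP = 1.058 kg, calcium nitrate = 0.6478 kg.
Cost = 0.23·1.608 + 1.05·1.058 + 0.92·0.6478 = 2.0767.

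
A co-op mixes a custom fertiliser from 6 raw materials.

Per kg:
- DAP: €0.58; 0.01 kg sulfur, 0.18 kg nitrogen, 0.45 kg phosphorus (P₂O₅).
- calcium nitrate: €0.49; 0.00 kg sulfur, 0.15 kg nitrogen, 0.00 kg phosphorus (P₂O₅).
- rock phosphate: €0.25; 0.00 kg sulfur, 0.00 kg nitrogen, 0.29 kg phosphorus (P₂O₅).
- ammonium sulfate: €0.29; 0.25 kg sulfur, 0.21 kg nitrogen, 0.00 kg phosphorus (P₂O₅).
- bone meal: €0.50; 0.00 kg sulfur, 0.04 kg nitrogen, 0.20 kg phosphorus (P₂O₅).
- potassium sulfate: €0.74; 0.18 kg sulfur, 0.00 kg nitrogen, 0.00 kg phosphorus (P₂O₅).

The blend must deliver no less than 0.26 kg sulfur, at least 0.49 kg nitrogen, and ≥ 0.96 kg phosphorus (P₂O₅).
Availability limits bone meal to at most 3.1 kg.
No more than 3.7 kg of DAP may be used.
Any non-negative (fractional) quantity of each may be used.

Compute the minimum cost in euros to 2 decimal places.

Set it up as a linear program. Let x1 = kg of DAP, x2 = kg of calcium nitrate, x3 = kg of rock phosphate, x4 = kg of ammonium sulfate, x5 = kg of bone meal, x6 = kg of potassium sulfate.
Minimize 0.58x1 + 0.49x2 + 0.25x3 + 0.29x4 + 0.5x5 + 0.74x6 with:
  0.01x1 + 0.25x4 + 0.18x6 ≥ 0.26   (sulfur)
  0.18x1 + 0.15x2 + 0.21x4 + 0.04x5 ≥ 0.49   (nitrogen)
  0.45x1 + 0.29x3 + 0.2x5 ≥ 0.96   (phosphorus (P₂O₅))
  x5 ≤ 3.1
  x1 ≤ 3.7
  x1, x2, x3, x4, x5, x6 ≥ 0.
The optimal basis is {DAP, rock phosphate, ammonium sulfate}; calcium nitrate, bone meal, potassium sulfate drop out. The sulfur, nitrogen, phosphorus (P₂O₅) requirements are met with equality.
Solving gives x1 = 1.583, x3 = 0.8544, x4 = 0.9767.
Hence cost = 0.58·1.583 + 0.25·0.8544 + 0.29·0.9767 = €1.41498.

€1.41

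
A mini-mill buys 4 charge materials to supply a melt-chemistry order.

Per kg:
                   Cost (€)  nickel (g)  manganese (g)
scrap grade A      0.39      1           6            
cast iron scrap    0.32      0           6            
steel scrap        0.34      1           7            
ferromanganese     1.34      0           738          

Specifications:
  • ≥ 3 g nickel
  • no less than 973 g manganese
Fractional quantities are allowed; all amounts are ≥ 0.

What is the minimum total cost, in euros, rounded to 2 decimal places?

€2.75

Let x1 = kg of scrap grade A, x2 = kg of cast iron scrap, x3 = kg of steel scrap, x4 = kg of ferromanganese.
Minimize 0.39x1 + 0.32x2 + 0.34x3 + 1.34x4 s.t.:
  1x1 + 1x3 ≥ 3   (nickel)
  6x1 + 6x2 + 7x3 + 738x4 ≥ 973   (manganese)
  x1, x2, x3, x4 ≥ 0.
At the optimum only steel scrap, ferromanganese are positive (scrap grade A, cast iron scrap = 0). Binding constraints: nickel and manganese.
So steel scrap = 3 kg, ferromanganese = 1.29 kg.
Total cost: 0.34·3 + 1.34·1.29 = 2.7486.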